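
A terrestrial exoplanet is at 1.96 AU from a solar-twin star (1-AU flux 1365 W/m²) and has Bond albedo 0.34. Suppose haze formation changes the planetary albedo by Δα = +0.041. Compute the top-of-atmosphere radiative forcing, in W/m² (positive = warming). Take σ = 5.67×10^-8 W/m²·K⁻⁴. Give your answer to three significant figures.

-3.64 W/m²

Flux at the orbit: S = 1365/(1.96)² = 355.3 W/m².
ΔF = −(S/4)Δα = −(355.3/4)×(+0.041) = -3.642 W/m².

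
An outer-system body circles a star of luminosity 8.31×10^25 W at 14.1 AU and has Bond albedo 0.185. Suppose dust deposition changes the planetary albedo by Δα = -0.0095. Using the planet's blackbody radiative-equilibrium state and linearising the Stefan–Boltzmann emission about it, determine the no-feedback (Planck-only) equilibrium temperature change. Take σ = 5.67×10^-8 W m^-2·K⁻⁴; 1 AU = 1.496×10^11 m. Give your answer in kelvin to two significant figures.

0.14 K

Orbital distance: d = 14.1 AU = 2.109×10^12 m.
Spreading L over a sphere of radius d: S = 8.31×10^25/(4π·2.11×10^12²) = 1.486 W m^-2.
The baseline emission temperature is T_e = 48.07 K.
ΔF = −(S/4)Δα = −(1.486/4)×(-0.0095) = 0.003530 W m^-2.
Planck response: λ_P = 4σT_e³ = 4·5.67×10⁻⁸·(48.07)³ = 0.02520 W m^-2/K.
ΔT₀ = ΔF/λ_P = 0.003530/0.02520 = 0.140 K.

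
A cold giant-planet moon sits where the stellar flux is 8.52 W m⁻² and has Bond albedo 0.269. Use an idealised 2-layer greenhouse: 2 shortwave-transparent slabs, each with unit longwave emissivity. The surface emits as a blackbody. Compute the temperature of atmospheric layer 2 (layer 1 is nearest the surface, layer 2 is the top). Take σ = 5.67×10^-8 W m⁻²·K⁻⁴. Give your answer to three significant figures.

The effective emission temperature is T_e = [S(1−α)/(4σ)]^¼ = 72.39 K.
The net upward flux σT_e⁴ is constant between every pair of levels, so T_k⁴ = (N+1−k)T_e⁴.
T_2 = (1)^(1/4)·72.39 = 72.39 K.

72.4 kelvin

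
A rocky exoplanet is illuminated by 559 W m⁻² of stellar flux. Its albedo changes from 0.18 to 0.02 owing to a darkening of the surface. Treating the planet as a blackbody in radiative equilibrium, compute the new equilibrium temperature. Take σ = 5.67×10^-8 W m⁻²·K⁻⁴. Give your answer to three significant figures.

222 K

New equilibrium: T₂ = [(1−0.02)·559.0/(4σ)]^(1/4) = 221.7 K.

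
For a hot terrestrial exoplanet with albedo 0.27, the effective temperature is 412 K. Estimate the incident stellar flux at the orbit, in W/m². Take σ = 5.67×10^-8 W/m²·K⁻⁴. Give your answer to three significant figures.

8950 W/m²

Invert the energy balance for S: S = 4σT⁴/(1−α).
The emitted flux is σT⁴ = 1634 W/m².
So S = 4×1634/(1−0.27) = 8952 W/m².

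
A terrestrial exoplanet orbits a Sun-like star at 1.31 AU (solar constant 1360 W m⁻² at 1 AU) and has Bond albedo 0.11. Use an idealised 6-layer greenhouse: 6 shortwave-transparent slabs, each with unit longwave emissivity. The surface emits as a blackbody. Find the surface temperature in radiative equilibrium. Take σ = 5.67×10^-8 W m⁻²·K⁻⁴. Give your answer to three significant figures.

384 K

Flux at the orbit: S = 1360/(1.31)² = 792.5 W m⁻².
OLR = S(1−α)/4 = 176.3 W m⁻²; the top layer radiates at T_e = 236.1 K.
Layer-by-layer balance gives σT_s⁴ = (N+1)σT_e⁴, so T_s = 7^¼·236.1 = 384.1 K.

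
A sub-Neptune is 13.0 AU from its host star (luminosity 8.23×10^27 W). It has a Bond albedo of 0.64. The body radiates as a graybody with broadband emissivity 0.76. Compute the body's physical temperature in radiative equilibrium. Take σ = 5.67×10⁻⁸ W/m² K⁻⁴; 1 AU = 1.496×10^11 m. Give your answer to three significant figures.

Orbital distance: d = 13.0 AU = 1.945×10^12 m.
S = L/(4πd²) = 173.2 W/m².
Averaging over the sphere, the absorbed flux is S(1−α)/4 = 15.58 W/m².
Radiative balance εσT⁴ = 15.58 gives T = [15.58/(0.76·σ)]^(1/4) = 137.9 K.

138 kelvin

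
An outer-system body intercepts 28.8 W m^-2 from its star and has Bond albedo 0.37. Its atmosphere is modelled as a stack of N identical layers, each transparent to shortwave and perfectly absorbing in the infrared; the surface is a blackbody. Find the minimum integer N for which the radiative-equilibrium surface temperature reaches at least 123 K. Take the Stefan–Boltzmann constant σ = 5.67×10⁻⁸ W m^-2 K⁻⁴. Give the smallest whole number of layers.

OLR = S(1−α)/4 = 4.536 W m^-2; the top layer radiates at T_e = 94.57 K.
Need (N+1)T_e⁴ ≥ T_s⁴, i.e. N+1 ≥ (123/94.57)⁴ = 2.861.
The minimum whole number is N = 2.

2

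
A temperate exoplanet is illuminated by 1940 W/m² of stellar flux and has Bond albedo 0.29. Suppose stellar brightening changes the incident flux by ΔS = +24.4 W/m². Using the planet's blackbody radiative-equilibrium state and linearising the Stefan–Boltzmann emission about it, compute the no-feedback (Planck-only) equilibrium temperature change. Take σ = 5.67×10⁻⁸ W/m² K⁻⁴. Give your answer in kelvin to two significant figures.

0.88 kelvin

The baseline emission temperature is T_e = 279.2 K.
Only a fraction (1−α) is absorbed and it's spread over 4πR², so ΔF = (1−α)ΔS/4 = 4.331 W/m².
Linearising σT⁴ gives d(σT⁴)/dT = 4σT_e³ = 4.934 W/m² per K.
Hence the no-feedback warming is ΔF/(4σT_e³) = 0.878 K.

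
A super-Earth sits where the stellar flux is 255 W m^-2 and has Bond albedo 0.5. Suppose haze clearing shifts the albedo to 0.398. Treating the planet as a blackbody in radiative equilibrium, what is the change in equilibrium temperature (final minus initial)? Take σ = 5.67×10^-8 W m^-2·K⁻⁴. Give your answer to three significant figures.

7.32 kelvin

Before: T₁ = [255.0·0.5/(4σ)]^(1/4) = 154.0 K.
Final:   T₂ = [S(1−0.398)/(4σ)]^(1/4) = 161.3 K.
Change: 161.3 − 154.0 = 7.315 K.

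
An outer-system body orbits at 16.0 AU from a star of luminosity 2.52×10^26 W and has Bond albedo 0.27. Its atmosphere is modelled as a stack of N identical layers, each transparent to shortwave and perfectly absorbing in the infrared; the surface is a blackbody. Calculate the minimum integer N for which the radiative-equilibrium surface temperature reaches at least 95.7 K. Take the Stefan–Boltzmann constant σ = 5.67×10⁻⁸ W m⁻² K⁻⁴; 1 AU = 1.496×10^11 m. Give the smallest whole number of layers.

Orbital distance: d = 16.0 AU = 2.394×10^12 m.
Flux at the orbit: S = L/(4πd²) = 2.52×10^26/(4π·(2.39×10^12)²) = 3.500 W m⁻².
OLR = S(1−α)/4 = 0.6388 W m⁻²; the top layer radiates at T_e = 57.94 K.
Need (N+1)T_e⁴ ≥ T_s⁴, i.e. N+1 ≥ (95.7/57.94)⁴ = 7.445.
So N ≥ 6.445; the smallest integer is N = 7.

7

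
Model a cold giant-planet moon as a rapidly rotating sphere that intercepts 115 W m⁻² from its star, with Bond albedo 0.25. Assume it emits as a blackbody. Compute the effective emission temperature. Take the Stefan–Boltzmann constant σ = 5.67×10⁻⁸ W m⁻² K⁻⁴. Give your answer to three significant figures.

Averaging over the sphere, the absorbed flux is S(1−α)/4 = 21.56 W m⁻².
Balancing against σT⁴: T = (21.56/5.67×10⁻⁸)^(1/4) = 139.6 K.

140 kelvin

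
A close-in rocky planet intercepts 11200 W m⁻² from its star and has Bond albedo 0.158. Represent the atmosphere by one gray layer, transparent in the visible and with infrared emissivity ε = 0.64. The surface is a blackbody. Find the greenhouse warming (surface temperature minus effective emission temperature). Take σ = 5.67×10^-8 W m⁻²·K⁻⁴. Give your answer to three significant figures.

45.7 K

The planet radiates to space at T_e = [S(1−α)/(4σ)]^(1/4) = 451.6 K.
Surface balance with a leaky layer gives σT_s⁴ = σT_e⁴·2/(2−ε), so T_s = T_e·[2/(2−0.64)]^(1/4) = 497.3 K.
The atmosphere warms the surface by 45.71 K.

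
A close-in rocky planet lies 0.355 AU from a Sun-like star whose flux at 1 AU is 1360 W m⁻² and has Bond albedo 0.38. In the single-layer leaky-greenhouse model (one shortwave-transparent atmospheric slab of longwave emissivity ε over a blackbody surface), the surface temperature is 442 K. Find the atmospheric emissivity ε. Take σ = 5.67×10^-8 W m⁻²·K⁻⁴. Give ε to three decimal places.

Flux at the orbit: S = 1360/(0.355)² = 10790 W m⁻².
TOA balance gives T_e = 414.4 K.
T_s⁴ = T_e⁴·2/(2−ε) → ε = 2 − 2(T_e/T_s)⁴ = 2 − 2·(414.4/442)⁴ = 0.4541.

0.454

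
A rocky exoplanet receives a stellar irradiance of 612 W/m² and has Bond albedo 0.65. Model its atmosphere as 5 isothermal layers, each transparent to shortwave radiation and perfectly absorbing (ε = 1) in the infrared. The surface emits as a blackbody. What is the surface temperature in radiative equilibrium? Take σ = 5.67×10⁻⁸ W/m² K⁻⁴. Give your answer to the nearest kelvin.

OLR = S(1−α)/4 = 53.55 W/m²; the top layer radiates at T_e = 175.3 K.
With N = 5 opaque layers, T_s = (N+1)^(1/4)·T_e = 6^(1/4)·175.3 = 274.4 K.

274 K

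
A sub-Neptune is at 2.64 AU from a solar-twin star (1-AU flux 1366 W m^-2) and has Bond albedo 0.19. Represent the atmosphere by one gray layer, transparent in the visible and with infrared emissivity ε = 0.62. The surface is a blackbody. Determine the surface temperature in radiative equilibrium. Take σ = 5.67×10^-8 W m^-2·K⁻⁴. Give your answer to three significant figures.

178 K

By the inverse-square law, S = 1366/2.64² = 196.0 W m^-2.
At the top of the atmosphere, σT_e⁴ = S(1−α)/4 = 39.69 W m^-2, giving T_e = 162.7 K.
The surface balance (absorbed SW + ε·downward IR = σT_s⁴) with T_a⁴ = T_s⁴/2 reduces to T_s = T_e·[2/(2−ε)]^¼ = 178.5 K.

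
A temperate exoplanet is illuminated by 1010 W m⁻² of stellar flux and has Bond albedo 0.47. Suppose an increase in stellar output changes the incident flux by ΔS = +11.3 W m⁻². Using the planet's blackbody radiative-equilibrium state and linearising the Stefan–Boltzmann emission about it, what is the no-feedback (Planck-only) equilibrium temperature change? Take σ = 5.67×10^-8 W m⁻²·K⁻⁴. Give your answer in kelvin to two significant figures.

Reference equilibrium: T_e = [S(1−α)/(4σ)]^(1/4) = 220.4 K.
Only a fraction (1−α) is absorbed and it's spread over 4πR², so ΔF = (1−α)ΔS/4 = 1.497 W m⁻².
Linearising σT⁴ gives d(σT⁴)/dT = 4σT_e³ = 2.429 W m⁻² per K.
Hence the no-feedback warming is ΔF/(4σT_e³) = 0.617 K.

0.62 K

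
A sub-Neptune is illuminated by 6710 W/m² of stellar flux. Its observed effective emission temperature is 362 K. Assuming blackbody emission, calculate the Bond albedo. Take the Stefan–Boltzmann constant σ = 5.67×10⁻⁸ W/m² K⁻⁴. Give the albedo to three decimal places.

0.420

Energy balance: S(1−α)/4 = σT⁴, so 1−α = 4σT⁴/S.
4σT⁴ = 4·5.67×10⁻⁸·(362)⁴ = 3895 W/m².
1−α = 3895/6710 = 0.5804, so α = 0.4196.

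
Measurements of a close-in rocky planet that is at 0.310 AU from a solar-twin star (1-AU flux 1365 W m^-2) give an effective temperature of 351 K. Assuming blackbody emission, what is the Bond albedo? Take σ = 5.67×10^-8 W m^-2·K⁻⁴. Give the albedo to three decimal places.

By the inverse-square law, S = 1365/0.310² = 14200 W m^-2.
Rearranging the radiative balance, α = 1 − 4σT⁴/S.
σT⁴ = 860.6 W m^-2, so 4σT⁴ = 3442 W m^-2.
1−α = 3442/14200 = 0.2424, so α = 0.7576.

0.758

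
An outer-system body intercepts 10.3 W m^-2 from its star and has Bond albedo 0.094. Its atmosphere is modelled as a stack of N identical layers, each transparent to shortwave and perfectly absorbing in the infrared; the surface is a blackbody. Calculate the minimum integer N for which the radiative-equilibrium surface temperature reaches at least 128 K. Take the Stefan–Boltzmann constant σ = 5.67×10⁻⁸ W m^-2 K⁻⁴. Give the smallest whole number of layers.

6

Top-of-atmosphere balance: σT_e⁴ = S(1−α)/4 = 2.333 W m^-2 → T_e = 80.09 K.
Need (N+1)T_e⁴ ≥ T_s⁴, i.e. N+1 ≥ (128/80.09)⁴ = 6.524.
So N ≥ 5.524; the smallest integer is N = 6.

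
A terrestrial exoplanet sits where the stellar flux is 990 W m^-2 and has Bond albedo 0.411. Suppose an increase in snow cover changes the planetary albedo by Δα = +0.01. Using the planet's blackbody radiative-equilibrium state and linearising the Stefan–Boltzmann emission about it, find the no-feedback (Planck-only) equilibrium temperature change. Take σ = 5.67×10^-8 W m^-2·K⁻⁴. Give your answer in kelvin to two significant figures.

-0.96 K

Unperturbed T_e = [990.0·(1−0.411)/(4σ)]^¼ = 225.2 K.
ΔF = −(S/4)Δα = −(990.0/4)×(+0.01) = -2.475 W m^-2.
Planck response: λ_P = 4σT_e³ = 4·5.67×10⁻⁸·(225.2)³ = 2.590 W m^-2/K.
So ΔT₀ = -2.475/2.590 = -0.956 K.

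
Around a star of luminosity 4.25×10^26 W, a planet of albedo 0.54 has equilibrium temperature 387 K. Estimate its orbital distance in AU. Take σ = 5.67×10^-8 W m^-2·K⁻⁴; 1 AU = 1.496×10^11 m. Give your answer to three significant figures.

0.370 AU

The flux needed for this T is 4σT⁴/(1−0.54) = 11060 W m^-2.
Then d = [L/(4πS)]^(1/2) = 5.530×10^10 m, i.e. 0.3697 AU.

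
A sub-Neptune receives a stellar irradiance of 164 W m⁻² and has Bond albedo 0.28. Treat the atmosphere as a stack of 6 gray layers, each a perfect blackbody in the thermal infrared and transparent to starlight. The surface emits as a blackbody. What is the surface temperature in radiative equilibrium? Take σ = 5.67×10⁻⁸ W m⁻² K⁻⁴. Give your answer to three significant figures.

Top-of-atmosphere balance: σT_e⁴ = S(1−α)/4 = 29.52 W m⁻² → T_e = 151.1 K.
For an N-layer opaque stack, T_s⁴ = (N+1)T_e⁴, hence T_s = (7)^(1/4)×151.1 K = 245.7 K.

246 K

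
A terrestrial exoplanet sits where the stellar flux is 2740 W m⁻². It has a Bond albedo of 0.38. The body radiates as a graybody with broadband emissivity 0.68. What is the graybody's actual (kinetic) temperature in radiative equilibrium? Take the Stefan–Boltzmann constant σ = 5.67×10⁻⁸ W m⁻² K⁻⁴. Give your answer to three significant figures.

Absorbed flux (global mean): S(1−α)/4 = 2740·0.62/4 = 424.7 W m⁻².
Radiative balance εσT⁴ = 424.7 gives T = [424.7/(0.68·σ)]^(1/4) = 324.0 K.

324 K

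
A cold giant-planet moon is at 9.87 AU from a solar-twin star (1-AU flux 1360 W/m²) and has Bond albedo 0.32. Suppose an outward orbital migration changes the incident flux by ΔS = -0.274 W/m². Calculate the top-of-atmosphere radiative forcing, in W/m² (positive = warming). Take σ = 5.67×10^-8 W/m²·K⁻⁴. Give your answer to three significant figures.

Flux at the orbit: S = 1360/(9.87)² = 13.96 W/m².
TOA radiative forcing: ΔF = (1−α)ΔS/4 = 0.68·(-0.274)/4 = -0.04658 W/m².

-0.0466 W/m²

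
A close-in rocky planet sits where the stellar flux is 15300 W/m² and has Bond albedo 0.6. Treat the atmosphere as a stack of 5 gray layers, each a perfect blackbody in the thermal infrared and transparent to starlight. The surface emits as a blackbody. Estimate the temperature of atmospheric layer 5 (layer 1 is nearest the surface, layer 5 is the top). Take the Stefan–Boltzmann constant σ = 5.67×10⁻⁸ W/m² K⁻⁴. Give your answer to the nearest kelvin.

405 K

The effective emission temperature is T_e = [S(1−α)/(4σ)]^¼ = 405.3 K.
The net upward flux σT_e⁴ is constant between every pair of levels, so T_k⁴ = (N+1−k)T_e⁴.
T_5 = (1)^(1/4)·405.3 = 405.3 K.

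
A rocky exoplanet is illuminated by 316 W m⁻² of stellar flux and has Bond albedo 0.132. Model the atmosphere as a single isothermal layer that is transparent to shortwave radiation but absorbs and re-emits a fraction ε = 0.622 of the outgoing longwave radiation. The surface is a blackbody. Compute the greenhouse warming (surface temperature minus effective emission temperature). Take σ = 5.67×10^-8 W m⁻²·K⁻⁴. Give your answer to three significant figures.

18.2 K

Effective emission temperature (TOA balance): σT_e⁴ = S(1−α)/4 = 68.57 W m⁻² → T_e = 186.5 K.
Surface balance with a leaky layer gives σT_s⁴ = σT_e⁴·2/(2−ε), so T_s = T_e·[2/(2−0.622)]^(1/4) = 204.7 K.
T_s − T_e = 204.7 − 186.5 = 18.20 K.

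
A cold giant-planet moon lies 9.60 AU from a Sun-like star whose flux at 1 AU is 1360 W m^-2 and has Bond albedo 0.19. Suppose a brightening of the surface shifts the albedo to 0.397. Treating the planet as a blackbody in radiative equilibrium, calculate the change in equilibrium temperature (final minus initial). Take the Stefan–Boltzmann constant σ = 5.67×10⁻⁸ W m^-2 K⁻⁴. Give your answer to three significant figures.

By the inverse-square law, S = 1360/9.60² = 14.76 W m^-2.
Initial: T₁ = [S(1−0.19)/(4σ)]^(1/4) = 85.20 K.
After:  T₂ = [14.76·0.603/(4σ)]^(1/4) = 79.14 K.
Change: 79.14 − 85.20 = -6.060 K.

-6.06 K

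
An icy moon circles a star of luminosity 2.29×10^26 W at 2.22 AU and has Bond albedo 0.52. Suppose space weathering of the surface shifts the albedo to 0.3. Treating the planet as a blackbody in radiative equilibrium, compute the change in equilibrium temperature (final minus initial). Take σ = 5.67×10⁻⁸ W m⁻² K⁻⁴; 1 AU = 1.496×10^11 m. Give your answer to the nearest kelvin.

14 K

d = 2.22 × 1.496×10^11 m = 3.321×10^11 m.
Spreading L over a sphere of radius d: S = 2.29×10^26/(4π·3.32×10^11²) = 165.2 W m⁻².
Before: T₁ = [165.2·0.48/(4σ)]^(1/4) = 136.7 K.
After:  T₂ = [165.2·0.7/(4σ)]^(1/4) = 150.3 K.
Change: 150.3 − 136.7 = 13.53 K.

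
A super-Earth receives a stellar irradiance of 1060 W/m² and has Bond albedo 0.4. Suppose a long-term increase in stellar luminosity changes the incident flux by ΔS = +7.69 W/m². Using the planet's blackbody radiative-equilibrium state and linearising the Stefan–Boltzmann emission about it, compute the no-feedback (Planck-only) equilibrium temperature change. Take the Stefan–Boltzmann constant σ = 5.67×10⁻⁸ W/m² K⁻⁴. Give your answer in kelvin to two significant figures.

0.42 K

The baseline emission temperature is T_e = 230.1 K.
ΔF = Δ[S(1−α)]/4 = (1−0.4)·+7.69/4 = 1.153 W/m².
The Planck feedback parameter is 4σT_e³ = 2.764 W/m²/K.
So ΔT₀ = 1.153/2.764 = 0.417 K.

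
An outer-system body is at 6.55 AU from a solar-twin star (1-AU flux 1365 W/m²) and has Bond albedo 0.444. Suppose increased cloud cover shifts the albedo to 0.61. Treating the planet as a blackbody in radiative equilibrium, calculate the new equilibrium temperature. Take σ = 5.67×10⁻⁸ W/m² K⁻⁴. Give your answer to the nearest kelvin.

86 K

By the inverse-square law, S = 1365/6.55² = 31.82 W/m².
T₂ = [S(1−α₂)/(4σ)]^(1/4) = [31.82·0.39/(4σ)]^(1/4) = 86.00 K.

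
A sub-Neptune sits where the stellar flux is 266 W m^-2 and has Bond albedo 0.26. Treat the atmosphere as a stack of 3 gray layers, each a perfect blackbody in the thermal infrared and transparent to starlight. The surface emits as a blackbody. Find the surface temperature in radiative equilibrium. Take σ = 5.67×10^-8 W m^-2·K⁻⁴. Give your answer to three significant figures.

243 K

Top-of-atmosphere balance: σT_e⁴ = S(1−α)/4 = 49.21 W m^-2 → T_e = 171.6 K.
With N = 3 opaque layers, T_s = (N+1)^(1/4)·T_e = 4^(1/4)·171.6 = 242.7 K.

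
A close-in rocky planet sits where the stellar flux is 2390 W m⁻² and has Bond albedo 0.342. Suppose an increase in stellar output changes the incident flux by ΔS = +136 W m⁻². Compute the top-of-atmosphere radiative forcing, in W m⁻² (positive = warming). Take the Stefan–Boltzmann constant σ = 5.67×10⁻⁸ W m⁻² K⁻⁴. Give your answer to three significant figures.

22.4 W m⁻²

TOA radiative forcing: ΔF = (1−α)ΔS/4 = 0.658·(+136)/4 = 22.37 W m⁻².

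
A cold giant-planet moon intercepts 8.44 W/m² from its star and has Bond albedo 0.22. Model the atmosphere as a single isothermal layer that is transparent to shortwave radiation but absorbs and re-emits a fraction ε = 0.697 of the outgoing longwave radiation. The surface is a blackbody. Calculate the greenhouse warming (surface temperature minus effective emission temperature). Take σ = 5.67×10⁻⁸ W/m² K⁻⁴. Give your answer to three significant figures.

8.30 kelvin

Effective emission temperature (TOA balance): σT_e⁴ = S(1−α)/4 = 1.646 W/m² → T_e = 73.40 K.
The surface balance (absorbed SW + ε·downward IR = σT_s⁴) with T_a⁴ = T_s⁴/2 reduces to T_s = T_e·[2/(2−ε)]^¼ = 81.70 K.
T_s − T_e = 81.70 − 73.40 = 8.299 K.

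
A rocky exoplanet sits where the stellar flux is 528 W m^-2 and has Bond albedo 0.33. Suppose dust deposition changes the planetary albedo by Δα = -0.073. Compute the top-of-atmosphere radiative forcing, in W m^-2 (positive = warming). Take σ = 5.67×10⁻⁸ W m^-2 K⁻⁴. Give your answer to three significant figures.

TOA radiative forcing: ΔF = −S·Δα/4 = −528.0·(-0.073)/4 = 9.636 W m^-2.

9.64 W m^-2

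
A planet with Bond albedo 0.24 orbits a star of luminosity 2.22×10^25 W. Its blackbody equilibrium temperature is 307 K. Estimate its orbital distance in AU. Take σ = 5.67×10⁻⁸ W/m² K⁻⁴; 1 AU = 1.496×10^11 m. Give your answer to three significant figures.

0.173 AU

The flux needed for this T is 4σT⁴/(1−0.24) = 2651 W/m².
S = L/(4πd²) → d = √(L/4πS) = √(2.22×10^25/(4π·2651)) = 2.582×10^10 m = 0.1726 AU.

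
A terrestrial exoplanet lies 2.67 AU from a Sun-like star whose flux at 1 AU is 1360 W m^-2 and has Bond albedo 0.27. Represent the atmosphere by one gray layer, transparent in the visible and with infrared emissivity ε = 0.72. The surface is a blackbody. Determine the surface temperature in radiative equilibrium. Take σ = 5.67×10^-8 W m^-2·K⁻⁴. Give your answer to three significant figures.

By the inverse-square law, S = 1360/2.67² = 190.8 W m^-2.
The planet radiates to space at T_e = [S(1−α)/(4σ)]^(1/4) = 157.4 K.
For a single slab of emissivity ε, T_s⁴ = 2T_e⁴/(2−ε); thus T_s = 157.4·(1.562)^(1/4) = 176.0 K.

176 K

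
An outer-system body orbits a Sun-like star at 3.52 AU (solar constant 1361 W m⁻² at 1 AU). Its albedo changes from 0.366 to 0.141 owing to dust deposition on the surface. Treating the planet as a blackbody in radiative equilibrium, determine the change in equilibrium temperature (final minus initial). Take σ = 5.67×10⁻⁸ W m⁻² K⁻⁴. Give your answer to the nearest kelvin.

Flux at the orbit: S = 1361/(3.52)² = 109.8 W m⁻².
Before: T₁ = [109.8·0.634/(4σ)]^(1/4) = 132.4 K.
With α = 0.141, T₂ = 142.8 K.
Change: 142.8 − 132.4 = 10.44 K.

10 kelvin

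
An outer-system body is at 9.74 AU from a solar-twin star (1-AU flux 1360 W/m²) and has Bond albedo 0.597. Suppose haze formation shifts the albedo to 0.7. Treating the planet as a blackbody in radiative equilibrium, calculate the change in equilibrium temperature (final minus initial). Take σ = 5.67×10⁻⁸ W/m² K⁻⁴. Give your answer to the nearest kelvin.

Irradiance scales as 1/d², so S = 1360 W/m² × (1/9.74)² = 14.34 W/m².
Initial: T₁ = [S(1−0.597)/(4σ)]^(1/4) = 71.04 K.
Final:   T₂ = [S(1−0.7)/(4σ)]^(1/4) = 65.99 K.
ΔT = T₂ − T₁ = -5.053 K.

-5 K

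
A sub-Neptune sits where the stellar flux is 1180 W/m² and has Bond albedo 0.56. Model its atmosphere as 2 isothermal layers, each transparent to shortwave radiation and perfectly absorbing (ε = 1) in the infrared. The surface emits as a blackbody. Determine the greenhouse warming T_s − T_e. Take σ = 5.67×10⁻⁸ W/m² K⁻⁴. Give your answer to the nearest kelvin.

69 K

Top-of-atmosphere balance: σT_e⁴ = S(1−α)/4 = 129.8 W/m² → T_e = 218.7 K.
Surface: T_s = (3)^¼·T_e = 287.9 K.
Warming: T_s − T_e = 69.14 K.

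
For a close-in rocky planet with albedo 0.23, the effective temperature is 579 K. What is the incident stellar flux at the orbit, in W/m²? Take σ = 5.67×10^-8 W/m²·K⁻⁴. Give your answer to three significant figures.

Invert the energy balance for S: S = 4σT⁴/(1−α).
σT⁴ = 5.67×10⁻⁸·(579)⁴ = 6372 W/m².
S = 4·6372/0.77 = 33100 W/m².

33100 W/m²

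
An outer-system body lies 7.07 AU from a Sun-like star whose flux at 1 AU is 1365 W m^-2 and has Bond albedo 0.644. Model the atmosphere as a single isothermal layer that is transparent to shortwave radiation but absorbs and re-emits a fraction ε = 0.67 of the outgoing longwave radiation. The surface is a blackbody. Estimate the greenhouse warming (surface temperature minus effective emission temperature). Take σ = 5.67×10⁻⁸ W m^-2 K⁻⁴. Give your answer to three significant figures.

8.69 K

By the inverse-square law, S = 1365/7.07² = 27.31 W m^-2.
Effective emission temperature (TOA balance): σT_e⁴ = S(1−α)/4 = 2.430 W m^-2 → T_e = 80.91 K.
Surface balance with a leaky layer gives σT_s⁴ = σT_e⁴·2/(2−ε), so T_s = T_e·[2/(2−0.67)]^(1/4) = 89.60 K.
T_s − T_e = 89.60 − 80.91 = 8.688 K.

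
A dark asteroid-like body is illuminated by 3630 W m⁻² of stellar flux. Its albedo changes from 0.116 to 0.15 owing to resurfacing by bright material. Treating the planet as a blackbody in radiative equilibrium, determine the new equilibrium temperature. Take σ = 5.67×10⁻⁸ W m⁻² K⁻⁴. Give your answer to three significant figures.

342 K

T₂ = [S(1−α₂)/(4σ)]^(1/4) = [3630·0.85/(4σ)]^(1/4) = 341.5 K.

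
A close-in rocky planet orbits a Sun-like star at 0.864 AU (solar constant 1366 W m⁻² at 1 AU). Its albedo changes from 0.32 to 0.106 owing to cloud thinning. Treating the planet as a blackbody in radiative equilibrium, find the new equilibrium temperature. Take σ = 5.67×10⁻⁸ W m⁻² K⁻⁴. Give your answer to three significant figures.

Irradiance scales as 1/d², so S = 1366 W m⁻² × (1/0.864)² = 1830 W m⁻².
T₂ = [S(1−α₂)/(4σ)]^(1/4) = [1830·0.894/(4σ)]^(1/4) = 291.4 K.

291 K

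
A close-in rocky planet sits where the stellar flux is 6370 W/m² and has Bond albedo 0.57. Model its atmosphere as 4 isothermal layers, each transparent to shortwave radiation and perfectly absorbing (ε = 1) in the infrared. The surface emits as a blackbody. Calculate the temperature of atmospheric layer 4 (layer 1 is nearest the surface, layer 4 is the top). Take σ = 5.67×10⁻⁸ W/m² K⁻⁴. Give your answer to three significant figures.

332 kelvin

Top-of-atmosphere balance: σT_e⁴ = S(1−α)/4 = 684.8 W/m² → T_e = 331.5 K.
The net upward flux σT_e⁴ is constant between every pair of levels, so T_k⁴ = (N+1−k)T_e⁴.
With k = 4: T_4 = (4+1−4)^¼·331.5 K = 331.5 K.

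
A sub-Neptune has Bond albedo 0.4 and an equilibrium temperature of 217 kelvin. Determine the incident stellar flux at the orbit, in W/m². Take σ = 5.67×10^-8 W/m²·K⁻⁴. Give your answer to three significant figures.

Invert the energy balance for S: S = 4σT⁴/(1−α).
The emitted flux is σT⁴ = 125.7 W/m².
So S = 4×125.7/(1−0.4) = 838.2 W/m².

838 W/m²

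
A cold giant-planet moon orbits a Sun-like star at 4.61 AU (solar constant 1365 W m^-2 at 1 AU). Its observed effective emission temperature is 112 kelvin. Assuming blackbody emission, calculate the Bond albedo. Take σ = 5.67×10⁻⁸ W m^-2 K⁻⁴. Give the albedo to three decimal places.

By the inverse-square law, S = 1365/4.61² = 64.23 W m^-2.
Rearranging the radiative balance, α = 1 − 4σT⁴/S.
4σT⁴ = 4·5.67×10⁻⁸·(112)⁴ = 35.69 W m^-2.
Hence α = 1 − 35.69/64.23 = 0.4444.

0.444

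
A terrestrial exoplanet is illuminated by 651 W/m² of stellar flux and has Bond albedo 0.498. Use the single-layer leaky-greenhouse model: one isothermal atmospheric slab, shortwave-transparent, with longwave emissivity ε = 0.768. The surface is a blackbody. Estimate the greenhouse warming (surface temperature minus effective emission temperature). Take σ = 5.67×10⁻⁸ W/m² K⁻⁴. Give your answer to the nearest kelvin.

At the top of the atmosphere, σT_e⁴ = S(1−α)/4 = 81.70 W/m², giving T_e = 194.8 K.
For a single slab of emissivity ε, T_s⁴ = 2T_e⁴/(2−ε); thus T_s = 194.8·(1.623)^(1/4) = 219.9 K.
The atmosphere warms the surface by 25.09 K.

25 K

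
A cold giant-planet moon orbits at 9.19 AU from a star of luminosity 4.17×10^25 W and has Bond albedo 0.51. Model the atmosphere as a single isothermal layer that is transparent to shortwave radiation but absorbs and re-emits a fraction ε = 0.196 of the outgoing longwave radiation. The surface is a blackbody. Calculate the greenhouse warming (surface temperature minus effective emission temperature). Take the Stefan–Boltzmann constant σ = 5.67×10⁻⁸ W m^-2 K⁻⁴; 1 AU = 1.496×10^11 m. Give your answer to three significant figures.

1.15 K

Orbital distance: d = 9.19 AU = 1.375×10^12 m.
Spreading L over a sphere of radius d: S = 4.17×10^25/(4π·1.37×10^12²) = 1.756 W m^-2.
The planet radiates to space at T_e = [S(1−α)/(4σ)]^(1/4) = 44.13 K.
The surface balance (absorbed SW + ε·downward IR = σT_s⁴) with T_a⁴ = T_s⁴/2 reduces to T_s = T_e·[2/(2−ε)]^¼ = 45.28 K.
T_s − T_e = 45.28 − 44.13 = 1.153 K.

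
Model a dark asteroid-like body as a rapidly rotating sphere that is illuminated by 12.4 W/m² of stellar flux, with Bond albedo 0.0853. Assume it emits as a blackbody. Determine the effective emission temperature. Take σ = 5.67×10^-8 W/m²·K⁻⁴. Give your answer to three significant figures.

84.1 kelvin

Averaging over the sphere, the absorbed flux is S(1−α)/4 = 2.836 W/m².
In equilibrium σT⁴ equals this, so T = 84.09 K.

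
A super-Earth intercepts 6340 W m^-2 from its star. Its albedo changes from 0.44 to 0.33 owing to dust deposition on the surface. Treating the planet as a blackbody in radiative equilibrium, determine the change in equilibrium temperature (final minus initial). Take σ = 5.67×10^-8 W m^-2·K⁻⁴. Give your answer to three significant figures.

With α = 0.44, T₁ = 353.7 K.
After:  T₂ = [6340·0.67/(4σ)]^(1/4) = 369.9 K.
Change: 369.9 − 353.7 = 16.22 K.

16.2 kelvin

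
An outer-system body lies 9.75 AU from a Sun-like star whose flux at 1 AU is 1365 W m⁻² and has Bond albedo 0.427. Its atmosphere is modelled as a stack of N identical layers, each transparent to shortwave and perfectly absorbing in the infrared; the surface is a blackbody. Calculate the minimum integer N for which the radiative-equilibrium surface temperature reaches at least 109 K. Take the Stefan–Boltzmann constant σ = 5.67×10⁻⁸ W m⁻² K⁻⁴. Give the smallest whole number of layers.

Irradiance scales as 1/d², so S = 1365 W m⁻² × (1/9.75)² = 14.36 W m⁻².
Top-of-atmosphere balance: σT_e⁴ = S(1−α)/4 = 2.057 W m⁻² → T_e = 77.61 K.
T_s = (N+1)^(1/4)·T_e ≥ 109 K requires N+1 ≥ (T_s/T_e)⁴ = (109/77.61)⁴ = 3.891.
So N ≥ 2.891; the smallest integer is N = 3.

3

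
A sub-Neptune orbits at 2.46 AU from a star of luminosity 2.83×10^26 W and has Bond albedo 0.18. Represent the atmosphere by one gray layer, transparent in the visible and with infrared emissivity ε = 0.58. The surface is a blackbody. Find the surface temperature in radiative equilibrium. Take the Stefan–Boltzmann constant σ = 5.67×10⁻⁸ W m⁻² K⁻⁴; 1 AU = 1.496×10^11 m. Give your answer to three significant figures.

171 kelvin

Orbital distance: d = 2.46 AU = 3.680×10^11 m.
Spreading L over a sphere of radius d: S = 2.83×10^26/(4π·3.68×10^11²) = 166.3 W m⁻².
At the top of the atmosphere, σT_e⁴ = S(1−α)/4 = 34.09 W m⁻², giving T_e = 156.6 K.
For a single slab of emissivity ε, T_s⁴ = 2T_e⁴/(2−ε); thus T_s = 156.6·(1.408)^(1/4) = 170.6 K.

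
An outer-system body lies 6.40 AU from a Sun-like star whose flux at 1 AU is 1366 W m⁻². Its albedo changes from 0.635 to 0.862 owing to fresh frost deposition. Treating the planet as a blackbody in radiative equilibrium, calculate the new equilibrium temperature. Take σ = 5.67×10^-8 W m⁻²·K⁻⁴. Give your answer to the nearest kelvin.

67 K

By the inverse-square law, S = 1366/6.40² = 33.35 W m⁻².
With the new albedo, S(1−α₂)/4 = 1.151 W m⁻², so T₂ = 67.12 K.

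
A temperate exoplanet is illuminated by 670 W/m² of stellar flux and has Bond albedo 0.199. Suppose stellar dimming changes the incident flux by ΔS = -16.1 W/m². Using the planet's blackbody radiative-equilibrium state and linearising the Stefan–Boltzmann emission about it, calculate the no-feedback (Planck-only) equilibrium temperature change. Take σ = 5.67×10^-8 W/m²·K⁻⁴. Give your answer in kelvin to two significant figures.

-1.3 K

Unperturbed T_e = [670.0·(1−0.199)/(4σ)]^¼ = 220.6 K.
ΔF = Δ[S(1−α)]/4 = (1−0.199)·-16.1/4 = -3.224 W/m².
Planck response: λ_P = 4σT_e³ = 4·5.67×10⁻⁸·(220.6)³ = 2.433 W/m²/K.
So ΔT₀ = -3.224/2.433 = -1.32 K.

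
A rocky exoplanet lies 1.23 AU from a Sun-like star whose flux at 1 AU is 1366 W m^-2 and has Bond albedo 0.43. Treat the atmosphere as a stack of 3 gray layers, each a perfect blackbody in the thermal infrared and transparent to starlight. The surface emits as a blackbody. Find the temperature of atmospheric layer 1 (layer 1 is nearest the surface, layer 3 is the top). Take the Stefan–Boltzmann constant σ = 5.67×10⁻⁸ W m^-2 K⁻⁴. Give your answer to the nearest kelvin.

By the inverse-square law, S = 1366/1.23² = 902.9 W m^-2.
The effective emission temperature is T_e = [S(1−α)/(4σ)]^¼ = 218.3 K.
Each opaque layer satisfies 2T_j⁴ = T_{j−1}⁴ + T_{j+1}⁴, giving T_k⁴ = (N+1−k)T_e⁴.
With k = 1: T_1 = (3+1−1)^¼·218.3 K = 287.2 K.

287 K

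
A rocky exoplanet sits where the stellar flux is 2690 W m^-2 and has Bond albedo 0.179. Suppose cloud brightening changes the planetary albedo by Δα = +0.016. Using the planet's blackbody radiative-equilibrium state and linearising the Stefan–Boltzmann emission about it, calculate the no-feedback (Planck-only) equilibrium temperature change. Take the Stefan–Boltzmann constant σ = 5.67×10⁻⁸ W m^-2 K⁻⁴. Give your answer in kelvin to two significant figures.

Reference equilibrium: T_e = [S(1−α)/(4σ)]^(1/4) = 314.1 K.
The change in absorbed flux is Δ[S(1−α)/4] = −SΔα/4 = -10.76 W m^-2.
Linearising σT⁴ gives d(σT⁴)/dT = 4σT_e³ = 7.030 W m^-2 per K.
ΔT₀ = ΔF/λ_P = -10.76/7.030 = -1.53 K.

-1.5 kelvin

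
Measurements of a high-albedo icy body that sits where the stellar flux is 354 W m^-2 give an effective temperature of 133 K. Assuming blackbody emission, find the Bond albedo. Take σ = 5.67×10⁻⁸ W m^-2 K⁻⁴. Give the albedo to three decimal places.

From σT⁴ = S(1−α)/4 we invert for α: 1−α = 4σT⁴/S.
4σT⁴ = 4·5.67×10⁻⁸·(133)⁴ = 70.97 W m^-2.
1−α = 70.97/354.0 = 0.2005, so α = 0.7995.

0.800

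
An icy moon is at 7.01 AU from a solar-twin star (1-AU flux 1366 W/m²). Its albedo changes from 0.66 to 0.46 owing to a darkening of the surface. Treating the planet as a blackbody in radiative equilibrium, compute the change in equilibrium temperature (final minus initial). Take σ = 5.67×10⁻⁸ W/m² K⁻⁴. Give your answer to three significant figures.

Irradiance scales as 1/d², so S = 1366 W/m² × (1/7.01)² = 27.80 W/m².
Initial: T₁ = [S(1−0.66)/(4σ)]^(1/4) = 80.35 K.
Final:   T₂ = [S(1−0.46)/(4σ)]^(1/4) = 90.20 K.
Change: 90.20 − 80.35 = 9.851 K.

9.85 kelvin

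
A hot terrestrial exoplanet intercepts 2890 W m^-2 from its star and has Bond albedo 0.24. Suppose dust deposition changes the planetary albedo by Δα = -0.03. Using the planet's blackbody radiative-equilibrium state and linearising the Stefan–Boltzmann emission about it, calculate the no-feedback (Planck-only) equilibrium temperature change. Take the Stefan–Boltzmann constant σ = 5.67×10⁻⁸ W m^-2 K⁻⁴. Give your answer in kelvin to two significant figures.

Reference equilibrium: T_e = [S(1−α)/(4σ)]^(1/4) = 313.7 K.
ΔF = −(S/4)Δα = −(2890/4)×(-0.03) = 21.68 W m^-2.
Linearising σT⁴ gives d(σT⁴)/dT = 4σT_e³ = 7.002 W m^-2 per K.
So ΔT₀ = 21.68/7.002 = 3.10 K.

3.1 K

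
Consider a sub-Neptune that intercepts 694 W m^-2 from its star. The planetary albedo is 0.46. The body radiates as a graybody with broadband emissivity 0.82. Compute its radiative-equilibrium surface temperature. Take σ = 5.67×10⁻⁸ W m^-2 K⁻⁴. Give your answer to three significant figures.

212 K

The planet absorbs (1−α)S over its disc πR² and re-emits over 4πR², so the mean absorbed flux is (1−0.46)·694.0/4 = 93.69 W m^-2.
Radiative balance εσT⁴ = 93.69 gives T = [93.69/(0.82·σ)]^(1/4) = 211.9 K.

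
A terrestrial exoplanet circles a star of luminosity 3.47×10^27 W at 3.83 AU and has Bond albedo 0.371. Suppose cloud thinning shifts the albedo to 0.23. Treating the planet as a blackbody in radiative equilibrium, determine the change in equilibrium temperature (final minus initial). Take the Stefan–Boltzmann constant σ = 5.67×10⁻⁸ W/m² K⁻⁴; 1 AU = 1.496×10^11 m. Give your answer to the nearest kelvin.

Orbital distance: d = 3.83 AU = 5.730×10^11 m.
S = L/(4πd²) = 841.1 W/m².
With α = 0.371, T₁ = 219.8 K.
After:  T₂ = [841.1·0.77/(4σ)]^(1/4) = 231.2 K.
ΔT = T₂ − T₁ = 11.40 K.

11 K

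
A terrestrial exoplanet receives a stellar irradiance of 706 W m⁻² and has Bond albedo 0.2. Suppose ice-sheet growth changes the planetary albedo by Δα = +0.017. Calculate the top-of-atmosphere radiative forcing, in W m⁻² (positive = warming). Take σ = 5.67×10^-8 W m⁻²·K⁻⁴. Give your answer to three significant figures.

-3.00 W m⁻²

TOA radiative forcing: ΔF = −S·Δα/4 = −706.0·(+0.017)/4 = -3.001 W m⁻².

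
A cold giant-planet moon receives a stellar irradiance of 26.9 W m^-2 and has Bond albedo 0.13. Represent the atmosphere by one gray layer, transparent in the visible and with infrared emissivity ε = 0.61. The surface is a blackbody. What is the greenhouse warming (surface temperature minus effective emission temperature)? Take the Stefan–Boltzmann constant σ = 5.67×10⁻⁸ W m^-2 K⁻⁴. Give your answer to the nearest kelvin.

The planet radiates to space at T_e = [S(1−α)/(4σ)]^(1/4) = 100.8 K.
Surface balance with a leaky layer gives σT_s⁴ = σT_e⁴·2/(2−ε), so T_s = T_e·[2/(2−0.61)]^(1/4) = 110.4 K.
Greenhouse warming: T_s − T_e = 9.598 K.

10 K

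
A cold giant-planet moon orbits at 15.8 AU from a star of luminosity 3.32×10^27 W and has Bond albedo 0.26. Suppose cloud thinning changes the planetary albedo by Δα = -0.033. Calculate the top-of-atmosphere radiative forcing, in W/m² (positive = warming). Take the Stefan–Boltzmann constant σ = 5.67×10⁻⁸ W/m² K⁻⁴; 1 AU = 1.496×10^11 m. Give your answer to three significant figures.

Orbital distance: d = 15.8 AU = 2.364×10^12 m.
Flux at the orbit: S = L/(4πd²) = 3.32×10^27/(4π·(2.36×10^12)²) = 47.29 W/m².
ΔF = −(S/4)Δα = −(47.29/4)×(-0.033) = 0.3901 W/m².

0.390 W/m²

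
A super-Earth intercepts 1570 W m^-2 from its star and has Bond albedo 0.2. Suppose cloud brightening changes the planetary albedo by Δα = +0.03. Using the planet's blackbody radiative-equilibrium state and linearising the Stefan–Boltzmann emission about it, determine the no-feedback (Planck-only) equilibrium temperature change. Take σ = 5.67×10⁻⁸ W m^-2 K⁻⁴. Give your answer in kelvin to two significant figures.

Reference equilibrium: T_e = [S(1−α)/(4σ)]^(1/4) = 272.8 K.
The change in absorbed flux is Δ[S(1−α)/4] = −SΔα/4 = -11.78 W m^-2.
The Planck feedback parameter is 4σT_e³ = 4.604 W m^-2/K.
ΔT₀ = ΔF/λ_P = -11.78/4.604 = -2.56 K.

-2.6 K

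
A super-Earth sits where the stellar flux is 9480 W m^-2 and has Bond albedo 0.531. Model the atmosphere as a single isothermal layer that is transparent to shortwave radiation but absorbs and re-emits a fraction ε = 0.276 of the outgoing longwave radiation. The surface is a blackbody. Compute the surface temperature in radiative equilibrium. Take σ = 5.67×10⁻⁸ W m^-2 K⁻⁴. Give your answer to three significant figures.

388 kelvin

At the top of the atmosphere, σT_e⁴ = S(1−α)/4 = 1112 W m^-2, giving T_e = 374.2 K.
The surface balance (absorbed SW + ε·downward IR = σT_s⁴) with T_a⁴ = T_s⁴/2 reduces to T_s = T_e·[2/(2−ε)]^¼ = 388.3 K.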